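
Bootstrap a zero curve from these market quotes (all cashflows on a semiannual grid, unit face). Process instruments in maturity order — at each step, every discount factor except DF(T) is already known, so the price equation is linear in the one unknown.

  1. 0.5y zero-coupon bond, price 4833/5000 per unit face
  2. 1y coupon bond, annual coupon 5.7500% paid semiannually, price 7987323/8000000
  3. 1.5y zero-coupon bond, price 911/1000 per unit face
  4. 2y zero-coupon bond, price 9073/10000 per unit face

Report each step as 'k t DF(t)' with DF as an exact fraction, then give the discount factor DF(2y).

1 1/2 4833/5000
2 1 1887/2000
3 3/2 911/1000
4 2 9073/10000
DF(2y) = 9073/10000 ≈ 0.907300

step 1 [0.5y] zero: DF = P = 4833/5000 ≈ 0.966600
step 2 [1y] bond c/2=23/800: DF=(7987323/8000000 − 23/800·(0.966600))/(1+23/800) = 1887/2000 ≈ 0.943500
step 3 [1.5y] zero: DF = P = 911/1000 ≈ 0.911000
step 4 [2y] zero: DF = P = 9073/10000 ≈ 0.907300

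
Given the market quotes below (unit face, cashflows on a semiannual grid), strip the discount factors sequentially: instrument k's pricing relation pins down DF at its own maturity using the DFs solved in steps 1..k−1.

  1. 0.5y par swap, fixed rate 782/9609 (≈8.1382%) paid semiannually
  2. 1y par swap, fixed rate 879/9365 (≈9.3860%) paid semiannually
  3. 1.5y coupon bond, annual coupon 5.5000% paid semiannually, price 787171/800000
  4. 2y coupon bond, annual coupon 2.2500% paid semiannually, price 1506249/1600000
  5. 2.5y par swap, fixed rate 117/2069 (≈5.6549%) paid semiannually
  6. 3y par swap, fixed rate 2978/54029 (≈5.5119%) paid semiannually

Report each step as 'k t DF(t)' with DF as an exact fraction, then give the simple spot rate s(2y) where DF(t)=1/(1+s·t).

step 1 [0.5y] swap r/2=391/9609: DF=(1 − 391/9609·(0))/(1+391/9609) = 9609/10000 ≈ 0.960900
step 2 [1y] swap r/2=879/18730: DF=(1 − 879/18730·(0.960900))/(1+879/18730) = 9121/10000 ≈ 0.912100
step 3 [1.5y] bond c/2=11/400: DF=(787171/800000 − 11/400·(0.960900+0.912100))/(1+11/400) = 363/400 ≈ 0.907500
step 4 [2y] bond c/2=9/800: DF=(1506249/1600000 − 9/800·(0.960900+0.912100+0.907500))/(1+9/800) = 9/10 ≈ 0.900000
step 5 [2.5y] swap r/2=117/4138: DF=(1 − 117/4138·(0.960900+0.912100+0.907500+0.900000))/(1+117/4138) = 8713/10000 ≈ 0.871300
step 6 [3y] swap r/2=1489/54029: DF=(1 − 1489/54029·(0.960900+0.912100+0.907500+0.900000+0.871300))/(1+1489/54029) = 8511/10000 ≈ 0.851100

1 1/2 9609/10000
2 1 9121/10000
3 3/2 363/400
4 2 9/10
5 5/2 8713/10000
6 3 8511/10000
s(2y) = (1/(9/10) − 1)/(2) = 1/18 ≈ 5.5556%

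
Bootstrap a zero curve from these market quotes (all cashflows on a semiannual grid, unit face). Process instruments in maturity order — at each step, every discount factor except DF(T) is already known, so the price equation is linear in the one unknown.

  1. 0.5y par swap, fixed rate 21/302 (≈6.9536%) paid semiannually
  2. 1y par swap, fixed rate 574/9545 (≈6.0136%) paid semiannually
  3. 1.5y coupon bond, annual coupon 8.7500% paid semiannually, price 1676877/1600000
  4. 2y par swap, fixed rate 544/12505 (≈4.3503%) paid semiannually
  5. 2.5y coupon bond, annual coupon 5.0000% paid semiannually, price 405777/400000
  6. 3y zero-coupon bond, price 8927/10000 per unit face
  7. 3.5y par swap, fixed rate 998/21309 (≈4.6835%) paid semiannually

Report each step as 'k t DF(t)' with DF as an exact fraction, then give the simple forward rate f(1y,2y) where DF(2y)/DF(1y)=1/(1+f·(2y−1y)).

step 1 [0.5y] swap r/2=21/604: DF=(1 − 21/604·(0))/(1+21/604) = 604/625 ≈ 0.966400
step 2 [1y] swap r/2=287/9545: DF=(1 − 287/9545·(0.966400))/(1+287/9545) = 4713/5000 ≈ 0.942600
step 3 [1.5y] bond c/2=7/160: DF=(1676877/1600000 − 7/160·(0.966400+0.942600))/(1+7/160) = 9241/10000 ≈ 0.924100
step 4 [2y] swap r/2=272/12505: DF=(1 − 272/12505·(0.966400+0.942600+0.924100))/(1+272/12505) = 574/625 ≈ 0.918400
step 5 [2.5y] bond c/2=1/40: DF=(405777/400000 − 1/40·(0.966400+0.942600+0.924100+0.918400))/(1+1/40) = 4491/5000 ≈ 0.898200
step 6 [3y] zero: DF = P = 8927/10000 ≈ 0.892700
step 7 [3.5y] swap r/2=499/21309: DF=(1 − 499/21309·(0.966400+0.942600+0.924100+0.918400+0.898200+0.892700))/(1+499/21309) = 8503/10000 ≈ 0.850300

1 1/2 604/625
2 1 4713/5000
3 3/2 9241/10000
4 2 574/625
5 5/2 4491/5000
6 3 8927/10000
7 7/2 8503/10000
f(1y,2y) = ((4713/5000)/(574/625) − 1)/(1) = 121/4592 ≈ 2.6350%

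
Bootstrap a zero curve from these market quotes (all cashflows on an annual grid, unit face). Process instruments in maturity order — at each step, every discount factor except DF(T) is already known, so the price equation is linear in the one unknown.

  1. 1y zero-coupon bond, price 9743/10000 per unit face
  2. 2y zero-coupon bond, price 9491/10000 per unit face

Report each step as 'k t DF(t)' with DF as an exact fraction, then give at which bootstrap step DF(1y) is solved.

step 1 [1y] zero: DF = P = 9743/10000 ≈ 0.974300
step 2 [2y] zero: DF = P = 9491/10000 ≈ 0.949100

1 1 9743/10000
2 2 9491/10000
DF(1y) is solved at step 1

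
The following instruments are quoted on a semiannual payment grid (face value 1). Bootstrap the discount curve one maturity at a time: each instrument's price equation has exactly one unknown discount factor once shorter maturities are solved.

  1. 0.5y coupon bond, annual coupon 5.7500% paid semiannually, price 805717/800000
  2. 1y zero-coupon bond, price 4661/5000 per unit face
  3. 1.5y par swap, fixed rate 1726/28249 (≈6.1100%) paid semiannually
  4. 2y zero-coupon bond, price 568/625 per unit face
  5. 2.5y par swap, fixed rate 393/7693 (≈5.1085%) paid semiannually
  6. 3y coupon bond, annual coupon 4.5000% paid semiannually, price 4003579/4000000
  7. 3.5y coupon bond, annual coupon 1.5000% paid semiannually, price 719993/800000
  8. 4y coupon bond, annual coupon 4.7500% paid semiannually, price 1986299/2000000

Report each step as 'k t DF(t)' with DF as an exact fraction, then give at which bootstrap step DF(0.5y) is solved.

1 1/2 979/1000
2 1 4661/5000
3 3/2 9137/10000
4 2 568/625
5 5/2 8821/10000
6 3 8773/10000
7 7/2 2131/2500
8 4 8229/10000
DF(0.5y) is solved at step 1

step 1 [0.5y] bond c/2=23/800: DF=(805717/800000 − 23/800·(0))/(1+23/800) = 979/1000 ≈ 0.979000
step 2 [1y] zero: DF = P = 4661/5000 ≈ 0.932200
step 3 [1.5y] swap r/2=863/28249: DF=(1 − 863/28249·(0.979000+0.932200))/(1+863/28249) = 9137/10000 ≈ 0.913700
step 4 [2y] zero: DF = P = 568/625 ≈ 0.908800
step 5 [2.5y] swap r/2=393/15386: DF=(1 − 393/15386·(0.979000+0.932200+0.913700+0.908800))/(1+393/15386) = 8821/10000 ≈ 0.882100
step 6 [3y] bond c/2=9/400: DF=(4003579/4000000 − 9/400·(0.979000+0.932200+0.913700+0.908800+0.882100))/(1+9/400) = 8773/10000 ≈ 0.877300
step 7 [3.5y] bond c/2=3/400: DF=(719993/800000 − 3/400·(0.979000+0.932200+0.913700+0.908800+0.882100+0.877300))/(1+3/400) = 2131/2500 ≈ 0.852400
step 8 [4y] bond c/2=19/800: DF=(1986299/2000000 − 19/800·(0.979000+0.932200+0.913700+0.908800+0.882100+0.877300+0.852400))/(1+19/800) = 8229/10000 ≈ 0.822900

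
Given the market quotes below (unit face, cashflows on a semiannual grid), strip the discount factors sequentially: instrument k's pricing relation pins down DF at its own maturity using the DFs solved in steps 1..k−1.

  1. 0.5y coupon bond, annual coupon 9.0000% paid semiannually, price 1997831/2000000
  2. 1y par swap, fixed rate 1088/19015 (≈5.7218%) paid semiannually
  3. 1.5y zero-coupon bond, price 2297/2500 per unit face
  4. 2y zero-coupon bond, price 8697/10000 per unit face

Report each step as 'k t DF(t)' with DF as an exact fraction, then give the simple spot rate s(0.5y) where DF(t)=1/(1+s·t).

1 1/2 9559/10000
2 1 591/625
3 3/2 2297/2500
4 2 8697/10000
s(0.5y) = (1/(9559/10000) − 1)/(1/2) = 882/9559 ≈ 9.2269%

step 1 [0.5y] bond c/2=9/200: DF=(1997831/2000000 − 9/200·(0))/(1+9/200) = 9559/10000 ≈ 0.955900
step 2 [1y] swap r/2=544/19015: DF=(1 − 544/19015·(0.955900))/(1+544/19015) = 591/625 ≈ 0.945600
step 3 [1.5y] zero: DF = P = 2297/2500 ≈ 0.918800
step 4 [2y] zero: DF = P = 8697/10000 ≈ 0.869700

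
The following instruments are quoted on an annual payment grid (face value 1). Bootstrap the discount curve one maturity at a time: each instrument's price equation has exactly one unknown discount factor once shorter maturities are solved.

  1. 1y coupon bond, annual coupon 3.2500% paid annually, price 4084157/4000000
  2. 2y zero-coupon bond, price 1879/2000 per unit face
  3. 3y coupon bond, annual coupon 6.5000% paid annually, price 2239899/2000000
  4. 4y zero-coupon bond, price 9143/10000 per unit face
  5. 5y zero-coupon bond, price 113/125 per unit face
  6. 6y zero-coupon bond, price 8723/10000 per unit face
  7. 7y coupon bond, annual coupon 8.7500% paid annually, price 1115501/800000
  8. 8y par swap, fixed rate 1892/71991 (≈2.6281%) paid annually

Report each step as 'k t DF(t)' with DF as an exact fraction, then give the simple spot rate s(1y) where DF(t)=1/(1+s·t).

step 1 [1y] bond c/1=13/400: DF=(4084157/4000000 − 13/400·(0))/(1+13/400) = 9889/10000 ≈ 0.988900
step 2 [2y] zero: DF = P = 1879/2000 ≈ 0.939500
step 3 [3y] bond c/1=13/200: DF=(2239899/2000000 − 13/200·(0.988900+0.939500))/(1+13/200) = 9339/10000 ≈ 0.933900
step 4 [4y] zero: DF = P = 9143/10000 ≈ 0.914300
step 5 [5y] zero: DF = P = 113/125 ≈ 0.904000
step 6 [6y] zero: DF = P = 8723/10000 ≈ 0.872300
step 7 [7y] bond c/1=7/80: DF=(1115501/800000 − 7/80·(0.988900+0.939500+0.933900+0.914300+0.904000+0.872300))/(1+7/80) = 4177/5000 ≈ 0.835400
step 8 [8y] swap r/1=1892/71991: DF=(1 − 1892/71991·(0.988900+0.939500+0.933900+0.914300+0.904000+0.872300+0.835400))/(1+1892/71991) = 2027/2500 ≈ 0.810800

1 1 9889/10000
2 2 1879/2000
3 3 9339/10000
4 4 9143/10000
5 5 113/125
6 6 8723/10000
7 7 4177/5000
8 8 2027/2500
s(1y) = (1/(9889/10000) − 1)/(1) = 111/9889 ≈ 1.1225%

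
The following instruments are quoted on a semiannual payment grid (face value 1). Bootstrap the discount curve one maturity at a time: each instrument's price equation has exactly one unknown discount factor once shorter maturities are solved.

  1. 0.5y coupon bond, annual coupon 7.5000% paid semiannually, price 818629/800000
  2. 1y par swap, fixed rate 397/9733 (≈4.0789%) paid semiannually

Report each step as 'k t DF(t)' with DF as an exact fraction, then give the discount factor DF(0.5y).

step 1 [0.5y] bond c/2=3/80: DF=(818629/800000 − 3/80·(0))/(1+3/80) = 9863/10000 ≈ 0.986300
step 2 [1y] swap r/2=397/19466: DF=(1 − 397/19466·(0.986300))/(1+397/19466) = 9603/10000 ≈ 0.960300

1 1/2 9863/10000
2 1 9603/10000
DF(0.5y) = 9863/10000 ≈ 0.986300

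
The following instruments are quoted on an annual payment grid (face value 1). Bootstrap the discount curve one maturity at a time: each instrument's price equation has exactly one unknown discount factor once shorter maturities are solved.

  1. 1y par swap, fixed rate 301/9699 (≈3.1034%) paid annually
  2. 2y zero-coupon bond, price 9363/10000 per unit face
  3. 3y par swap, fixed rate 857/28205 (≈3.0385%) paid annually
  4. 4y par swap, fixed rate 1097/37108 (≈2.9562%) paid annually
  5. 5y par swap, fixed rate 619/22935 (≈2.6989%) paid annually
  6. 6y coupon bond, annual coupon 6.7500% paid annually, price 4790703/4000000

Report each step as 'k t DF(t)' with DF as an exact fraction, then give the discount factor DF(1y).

1 1 9699/10000
2 2 9363/10000
3 3 9143/10000
4 4 8903/10000
5 5 4381/5000
6 6 8319/10000
DF(1y) = 9699/10000 ≈ 0.969900

step 1 [1y] swap r/1=301/9699: DF=(1 − 301/9699·(0))/(1+301/9699) = 9699/10000 ≈ 0.969900
step 2 [2y] zero: DF = P = 9363/10000 ≈ 0.936300
step 3 [3y] swap r/1=857/28205: DF=(1 − 857/28205·(0.969900+0.936300))/(1+857/28205) = 9143/10000 ≈ 0.914300
step 4 [4y] swap r/1=1097/37108: DF=(1 − 1097/37108·(0.969900+0.936300+0.914300))/(1+1097/37108) = 8903/10000 ≈ 0.890300
step 5 [5y] swap r/1=619/22935: DF=(1 − 619/22935·(0.969900+0.936300+0.914300+0.890300))/(1+619/22935) = 4381/5000 ≈ 0.876200
step 6 [6y] bond c/1=27/400: DF=(4790703/4000000 − 27/400·(0.969900+0.936300+0.914300+0.890300+0.876200))/(1+27/400) = 8319/10000 ≈ 0.831900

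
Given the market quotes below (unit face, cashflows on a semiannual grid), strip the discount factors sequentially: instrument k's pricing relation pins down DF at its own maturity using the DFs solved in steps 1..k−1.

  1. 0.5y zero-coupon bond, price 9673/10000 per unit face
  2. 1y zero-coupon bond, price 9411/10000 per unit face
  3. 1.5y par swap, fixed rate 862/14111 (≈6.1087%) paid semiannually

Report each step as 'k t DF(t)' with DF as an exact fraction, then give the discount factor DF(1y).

1 1/2 9673/10000
2 1 9411/10000
3 3/2 4569/5000
DF(1y) = 9411/10000 ≈ 0.941100

step 1 [0.5y] zero: DF = P = 9673/10000 ≈ 0.967300
step 2 [1y] zero: DF = P = 9411/10000 ≈ 0.941100
step 3 [1.5y] swap r/2=431/14111: DF=(1 − 431/14111·(0.967300+0.941100))/(1+431/14111) = 4569/5000 ≈ 0.913800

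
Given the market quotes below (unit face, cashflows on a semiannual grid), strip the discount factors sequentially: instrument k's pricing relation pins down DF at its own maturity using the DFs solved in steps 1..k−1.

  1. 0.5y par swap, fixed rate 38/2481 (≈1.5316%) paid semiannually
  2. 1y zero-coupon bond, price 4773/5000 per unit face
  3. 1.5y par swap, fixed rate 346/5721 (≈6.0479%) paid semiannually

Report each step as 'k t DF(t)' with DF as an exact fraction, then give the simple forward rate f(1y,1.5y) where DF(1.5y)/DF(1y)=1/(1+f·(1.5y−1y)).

1 1/2 2481/2500
2 1 4773/5000
3 3/2 1827/2000
f(1y,1.5y) = ((4773/5000)/(1827/2000) − 1)/(1/2) = 274/3045 ≈ 8.9984%

step 1 [0.5y] swap r/2=19/2481: DF=(1 − 19/2481·(0))/(1+19/2481) = 2481/2500 ≈ 0.992400
step 2 [1y] zero: DF = P = 4773/5000 ≈ 0.954600
step 3 [1.5y] swap r/2=173/5721: DF=(1 − 173/5721·(0.992400+0.954600))/(1+173/5721) = 1827/2000 ≈ 0.913500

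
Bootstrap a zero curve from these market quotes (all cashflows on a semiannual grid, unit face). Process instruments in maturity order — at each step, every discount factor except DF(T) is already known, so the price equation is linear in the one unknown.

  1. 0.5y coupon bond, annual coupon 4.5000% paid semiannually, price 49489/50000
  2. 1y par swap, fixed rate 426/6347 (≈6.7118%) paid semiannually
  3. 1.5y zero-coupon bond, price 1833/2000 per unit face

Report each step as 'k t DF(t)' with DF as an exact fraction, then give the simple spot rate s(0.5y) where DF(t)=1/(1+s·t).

1 1/2 121/125
2 1 9361/10000
3 3/2 1833/2000
s(0.5y) = (1/(121/125) − 1)/(1/2) = 8/121 ≈ 6.6116%

step 1 [0.5y] bond c/2=9/400: DF=(49489/50000 − 9/400·(0))/(1+9/400) = 121/125 ≈ 0.968000
step 2 [1y] swap r/2=213/6347: DF=(1 − 213/6347·(0.968000))/(1+213/6347) = 9361/10000 ≈ 0.936100
step 3 [1.5y] zero: DF = P = 1833/2000 ≈ 0.916500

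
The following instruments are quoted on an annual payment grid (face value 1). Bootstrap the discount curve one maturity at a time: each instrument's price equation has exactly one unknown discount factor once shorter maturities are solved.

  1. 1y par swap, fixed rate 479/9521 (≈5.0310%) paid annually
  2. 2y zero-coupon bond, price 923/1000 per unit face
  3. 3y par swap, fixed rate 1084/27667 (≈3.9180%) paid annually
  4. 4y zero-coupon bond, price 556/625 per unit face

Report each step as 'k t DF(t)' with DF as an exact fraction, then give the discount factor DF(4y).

1 1 9521/10000
2 2 923/1000
3 3 2229/2500
4 4 556/625
DF(4y) = 556/625 ≈ 0.889600

step 1 [1y] swap r/1=479/9521: DF=(1 − 479/9521·(0))/(1+479/9521) = 9521/10000 ≈ 0.952100
step 2 [2y] zero: DF = P = 923/1000 ≈ 0.923000
step 3 [3y] swap r/1=1084/27667: DF=(1 − 1084/27667·(0.952100+0.923000))/(1+1084/27667) = 2229/2500 ≈ 0.891600
step 4 [4y] zero: DF = P = 556/625 ≈ 0.889600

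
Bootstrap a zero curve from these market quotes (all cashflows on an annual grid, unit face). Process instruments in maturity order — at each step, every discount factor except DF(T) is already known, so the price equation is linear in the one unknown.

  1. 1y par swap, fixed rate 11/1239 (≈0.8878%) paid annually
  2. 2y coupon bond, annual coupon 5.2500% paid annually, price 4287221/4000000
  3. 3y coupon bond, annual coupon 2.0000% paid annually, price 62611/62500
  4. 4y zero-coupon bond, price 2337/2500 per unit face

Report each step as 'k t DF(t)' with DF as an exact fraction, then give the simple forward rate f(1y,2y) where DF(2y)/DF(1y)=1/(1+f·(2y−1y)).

step 1 [1y] swap r/1=11/1239: DF=(1 − 11/1239·(0))/(1+11/1239) = 1239/1250 ≈ 0.991200
step 2 [2y] bond c/1=21/400: DF=(4287221/4000000 − 21/400·(0.991200))/(1+21/400) = 9689/10000 ≈ 0.968900
step 3 [3y] bond c/1=1/50: DF=(62611/62500 − 1/50·(0.991200+0.968900))/(1+1/50) = 9437/10000 ≈ 0.943700
step 4 [4y] zero: DF = P = 2337/2500 ≈ 0.934800

1 1 1239/1250
2 2 9689/10000
3 3 9437/10000
4 4 2337/2500
f(1y,2y) = ((1239/1250)/(9689/10000) − 1)/(1) = 223/9689 ≈ 2.3016%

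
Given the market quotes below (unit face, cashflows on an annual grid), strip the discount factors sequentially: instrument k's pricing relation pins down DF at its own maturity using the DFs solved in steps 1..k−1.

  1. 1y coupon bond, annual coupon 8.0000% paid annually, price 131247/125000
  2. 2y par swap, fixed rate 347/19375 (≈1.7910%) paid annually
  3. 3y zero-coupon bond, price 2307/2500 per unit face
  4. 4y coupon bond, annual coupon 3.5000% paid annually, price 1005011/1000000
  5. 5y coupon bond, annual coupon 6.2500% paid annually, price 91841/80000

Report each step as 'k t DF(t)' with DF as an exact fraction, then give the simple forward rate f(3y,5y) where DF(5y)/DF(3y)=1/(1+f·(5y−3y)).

1 1 4861/5000
2 2 9653/10000
3 3 2307/2500
4 4 8743/10000
5 5 538/625
f(3y,5y) = ((2307/2500)/(538/625) − 1)/(2) = 155/4304 ≈ 3.6013%

step 1 [1y] bond c/1=2/25: DF=(131247/125000 − 2/25·(0))/(1+2/25) = 4861/5000 ≈ 0.972200
step 2 [2y] swap r/1=347/19375: DF=(1 − 347/19375·(0.972200))/(1+347/19375) = 9653/10000 ≈ 0.965300
step 3 [3y] zero: DF = P = 2307/2500 ≈ 0.922800
step 4 [4y] bond c/1=7/200: DF=(1005011/1000000 − 7/200·(0.972200+0.965300+0.922800))/(1+7/200) = 8743/10000 ≈ 0.874300
step 5 [5y] bond c/1=1/16: DF=(91841/80000 − 1/16·(0.972200+0.965300+0.922800+0.874300))/(1+1/16) = 538/625 ≈ 0.860800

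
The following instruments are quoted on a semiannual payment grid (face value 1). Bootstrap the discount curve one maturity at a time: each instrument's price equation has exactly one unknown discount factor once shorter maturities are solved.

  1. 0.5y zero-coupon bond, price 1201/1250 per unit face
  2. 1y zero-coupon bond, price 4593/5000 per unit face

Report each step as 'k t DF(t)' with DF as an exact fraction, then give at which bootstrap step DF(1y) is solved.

1 1/2 1201/1250
2 1 4593/5000
DF(1y) is solved at step 2

step 1 [0.5y] zero: DF = P = 1201/1250 ≈ 0.960800
step 2 [1y] zero: DF = P = 4593/5000 ≈ 0.918600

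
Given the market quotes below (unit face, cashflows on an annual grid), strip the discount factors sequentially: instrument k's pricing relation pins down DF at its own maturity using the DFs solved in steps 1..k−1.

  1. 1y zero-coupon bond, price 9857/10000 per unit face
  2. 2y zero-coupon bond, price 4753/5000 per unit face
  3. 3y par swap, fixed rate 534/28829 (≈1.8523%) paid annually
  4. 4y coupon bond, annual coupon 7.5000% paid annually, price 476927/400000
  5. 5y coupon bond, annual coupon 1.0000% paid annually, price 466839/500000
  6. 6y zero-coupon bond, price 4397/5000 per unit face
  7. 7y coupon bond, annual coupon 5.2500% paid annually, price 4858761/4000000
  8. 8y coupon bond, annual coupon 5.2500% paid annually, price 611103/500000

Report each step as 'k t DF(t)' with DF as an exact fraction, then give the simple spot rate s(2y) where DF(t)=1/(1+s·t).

1 1 9857/10000
2 2 4753/5000
3 3 4733/5000
4 4 227/250
5 5 8869/10000
6 6 4397/5000
7 7 8769/10000
8 8 8403/10000
s(2y) = (1/(4753/5000) − 1)/(2) = 247/9506 ≈ 2.5984%

step 1 [1y] zero: DF = P = 9857/10000 ≈ 0.985700
step 2 [2y] zero: DF = P = 4753/5000 ≈ 0.950600
step 3 [3y] swap r/1=534/28829: DF=(1 − 534/28829·(0.985700+0.950600))/(1+534/28829) = 4733/5000 ≈ 0.946600
step 4 [4y] bond c/1=3/40: DF=(476927/400000 − 3/40·(0.985700+0.950600+0.946600))/(1+3/40) = 227/250 ≈ 0.908000
step 5 [5y] bond c/1=1/100: DF=(466839/500000 − 1/100·(0.985700+0.950600+0.946600+0.908000))/(1+1/100) = 8869/10000 ≈ 0.886900
step 6 [6y] zero: DF = P = 4397/5000 ≈ 0.879400
step 7 [7y] bond c/1=21/400: DF=(4858761/4000000 − 21/400·(0.985700+0.950600+0.946600+0.908000+0.886900+0.879400))/(1+21/400) = 8769/10000 ≈ 0.876900
step 8 [8y] bond c/1=21/400: DF=(611103/500000 − 21/400·(0.985700+0.950600+0.946600+0.908000+0.886900+0.879400+0.876900))/(1+21/400) = 8403/10000 ≈ 0.840300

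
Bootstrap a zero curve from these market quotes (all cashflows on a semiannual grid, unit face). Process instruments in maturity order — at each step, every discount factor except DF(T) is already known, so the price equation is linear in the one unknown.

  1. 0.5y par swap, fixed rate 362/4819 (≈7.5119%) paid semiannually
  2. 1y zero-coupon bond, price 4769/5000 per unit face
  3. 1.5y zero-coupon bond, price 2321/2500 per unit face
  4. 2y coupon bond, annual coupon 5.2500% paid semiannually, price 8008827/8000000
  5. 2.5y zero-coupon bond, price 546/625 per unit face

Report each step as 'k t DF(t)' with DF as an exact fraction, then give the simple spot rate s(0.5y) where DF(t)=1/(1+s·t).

1 1/2 4819/5000
2 1 4769/5000
3 3/2 2321/2500
4 2 9027/10000
5 5/2 546/625
s(0.5y) = (1/(4819/5000) − 1)/(1/2) = 362/4819 ≈ 7.5119%

step 1 [0.5y] swap r/2=181/4819: DF=(1 − 181/4819·(0))/(1+181/4819) = 4819/5000 ≈ 0.963800
step 2 [1y] zero: DF = P = 4769/5000 ≈ 0.953800
step 3 [1.5y] zero: DF = P = 2321/2500 ≈ 0.928400
step 4 [2y] bond c/2=21/800: DF=(8008827/8000000 − 21/800·(0.963800+0.953800+0.928400))/(1+21/800) = 9027/10000 ≈ 0.902700
step 5 [2.5y] zero: DF = P = 546/625 ≈ 0.873600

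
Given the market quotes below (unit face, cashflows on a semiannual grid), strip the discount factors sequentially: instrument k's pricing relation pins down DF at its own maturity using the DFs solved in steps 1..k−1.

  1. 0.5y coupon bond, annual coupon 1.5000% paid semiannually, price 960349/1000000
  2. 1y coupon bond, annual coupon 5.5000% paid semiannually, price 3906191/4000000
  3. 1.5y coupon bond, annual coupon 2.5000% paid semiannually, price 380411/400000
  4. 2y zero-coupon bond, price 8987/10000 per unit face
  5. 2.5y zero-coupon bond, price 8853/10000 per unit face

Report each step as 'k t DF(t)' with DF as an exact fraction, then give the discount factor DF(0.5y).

1 1/2 2383/2500
2 1 9249/10000
3 3/2 9161/10000
4 2 8987/10000
5 5/2 8853/10000
DF(0.5y) = 2383/2500 ≈ 0.953200

step 1 [0.5y] bond c/2=3/400: DF=(960349/1000000 − 3/400·(0))/(1+3/400) = 2383/2500 ≈ 0.953200
step 2 [1y] bond c/2=11/400: DF=(3906191/4000000 − 11/400·(0.953200))/(1+11/400) = 9249/10000 ≈ 0.924900
step 3 [1.5y] bond c/2=1/80: DF=(380411/400000 − 1/80·(0.953200+0.924900))/(1+1/80) = 9161/10000 ≈ 0.916100
step 4 [2y] zero: DF = P = 8987/10000 ≈ 0.898700
step 5 [2.5y] zero: DF = P = 8853/10000 ≈ 0.885300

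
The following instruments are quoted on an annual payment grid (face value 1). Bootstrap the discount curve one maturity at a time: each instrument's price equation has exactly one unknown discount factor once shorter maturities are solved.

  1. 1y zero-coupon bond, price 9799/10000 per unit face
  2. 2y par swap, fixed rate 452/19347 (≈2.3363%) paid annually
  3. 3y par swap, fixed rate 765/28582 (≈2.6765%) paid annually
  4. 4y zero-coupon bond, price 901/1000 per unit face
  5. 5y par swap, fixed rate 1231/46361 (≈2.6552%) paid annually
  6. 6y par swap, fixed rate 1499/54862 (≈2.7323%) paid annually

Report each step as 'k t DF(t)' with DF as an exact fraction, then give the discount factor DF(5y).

step 1 [1y] zero: DF = P = 9799/10000 ≈ 0.979900
step 2 [2y] swap r/1=452/19347: DF=(1 − 452/19347·(0.979900))/(1+452/19347) = 2387/2500 ≈ 0.954800
step 3 [3y] swap r/1=765/28582: DF=(1 − 765/28582·(0.979900+0.954800))/(1+765/28582) = 1847/2000 ≈ 0.923500
step 4 [4y] zero: DF = P = 901/1000 ≈ 0.901000
step 5 [5y] swap r/1=1231/46361: DF=(1 − 1231/46361·(0.979900+0.954800+0.923500+0.901000))/(1+1231/46361) = 8769/10000 ≈ 0.876900
step 6 [6y] swap r/1=1499/54862: DF=(1 − 1499/54862·(0.979900+0.954800+0.923500+0.901000+0.876900))/(1+1499/54862) = 8501/10000 ≈ 0.850100

1 1 9799/10000
2 2 2387/2500
3 3 1847/2000
4 4 901/1000
5 5 8769/10000
6 6 8501/10000
DF(5y) = 8769/10000 ≈ 0.876900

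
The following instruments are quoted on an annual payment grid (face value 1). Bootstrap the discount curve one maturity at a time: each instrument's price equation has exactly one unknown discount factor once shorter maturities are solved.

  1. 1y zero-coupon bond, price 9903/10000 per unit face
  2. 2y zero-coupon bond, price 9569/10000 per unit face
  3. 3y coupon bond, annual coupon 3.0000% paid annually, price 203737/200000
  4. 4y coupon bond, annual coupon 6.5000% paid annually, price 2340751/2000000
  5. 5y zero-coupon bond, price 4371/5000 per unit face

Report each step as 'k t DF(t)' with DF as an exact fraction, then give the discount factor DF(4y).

step 1 [1y] zero: DF = P = 9903/10000 ≈ 0.990300
step 2 [2y] zero: DF = P = 9569/10000 ≈ 0.956900
step 3 [3y] bond c/1=3/100: DF=(203737/200000 − 3/100·(0.990300+0.956900))/(1+3/100) = 9323/10000 ≈ 0.932300
step 4 [4y] bond c/1=13/200: DF=(2340751/2000000 − 13/200·(0.990300+0.956900+0.932300))/(1+13/200) = 577/625 ≈ 0.923200
step 5 [5y] zero: DF = P = 4371/5000 ≈ 0.874200

1 1 9903/10000
2 2 9569/10000
3 3 9323/10000
4 4 577/625
5 5 4371/5000
DF(4y) = 577/625 ≈ 0.923200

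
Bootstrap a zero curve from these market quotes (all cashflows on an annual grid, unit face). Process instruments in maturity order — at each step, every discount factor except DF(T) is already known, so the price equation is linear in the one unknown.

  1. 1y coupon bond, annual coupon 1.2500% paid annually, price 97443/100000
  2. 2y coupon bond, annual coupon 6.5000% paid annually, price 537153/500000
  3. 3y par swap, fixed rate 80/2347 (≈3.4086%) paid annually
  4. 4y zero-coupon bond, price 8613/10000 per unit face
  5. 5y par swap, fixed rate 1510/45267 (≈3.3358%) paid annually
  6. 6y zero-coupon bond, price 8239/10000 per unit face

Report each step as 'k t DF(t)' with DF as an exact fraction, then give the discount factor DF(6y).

1 1 1203/1250
2 2 19/20
3 3 113/125
4 4 8613/10000
5 5 849/1000
6 6 8239/10000
DF(6y) = 8239/10000 ≈ 0.823900

step 1 [1y] bond c/1=1/80: DF=(97443/100000 − 1/80·(0))/(1+1/80) = 1203/1250 ≈ 0.962400
step 2 [2y] bond c/1=13/200: DF=(537153/500000 − 13/200·(0.962400))/(1+13/200) = 19/20 ≈ 0.950000
step 3 [3y] swap r/1=80/2347: DF=(1 − 80/2347·(0.962400+0.950000))/(1+80/2347) = 113/125 ≈ 0.904000
step 4 [4y] zero: DF = P = 8613/10000 ≈ 0.861300
step 5 [5y] swap r/1=1510/45267: DF=(1 − 1510/45267·(0.962400+0.950000+0.904000+0.861300))/(1+1510/45267) = 849/1000 ≈ 0.849000
step 6 [6y] zero: DF = P = 8239/10000 ≈ 0.823900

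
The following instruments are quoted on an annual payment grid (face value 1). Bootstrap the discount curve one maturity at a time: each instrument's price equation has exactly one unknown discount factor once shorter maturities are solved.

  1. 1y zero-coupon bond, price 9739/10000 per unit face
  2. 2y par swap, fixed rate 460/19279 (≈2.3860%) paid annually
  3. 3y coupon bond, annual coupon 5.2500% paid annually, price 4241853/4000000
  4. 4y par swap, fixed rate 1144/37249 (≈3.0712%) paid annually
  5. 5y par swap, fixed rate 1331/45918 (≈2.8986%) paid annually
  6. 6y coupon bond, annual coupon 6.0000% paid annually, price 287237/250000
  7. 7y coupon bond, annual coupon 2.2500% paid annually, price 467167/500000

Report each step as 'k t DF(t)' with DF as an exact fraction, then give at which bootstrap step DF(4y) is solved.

1 1 9739/10000
2 2 477/500
3 3 4557/5000
4 4 1107/1250
5 5 8669/10000
6 6 103/125
7 7 3973/5000
DF(4y) is solved at step 4

step 1 [1y] zero: DF = P = 9739/10000 ≈ 0.973900
step 2 [2y] swap r/1=460/19279: DF=(1 − 460/19279·(0.973900))/(1+460/19279) = 477/500 ≈ 0.954000
step 3 [3y] bond c/1=21/400: DF=(4241853/4000000 − 21/400·(0.973900+0.954000))/(1+21/400) = 4557/5000 ≈ 0.911400
step 4 [4y] swap r/1=1144/37249: DF=(1 − 1144/37249·(0.973900+0.954000+0.911400))/(1+1144/37249) = 1107/1250 ≈ 0.885600
step 5 [5y] swap r/1=1331/45918: DF=(1 − 1331/45918·(0.973900+0.954000+0.911400+0.885600))/(1+1331/45918) = 8669/10000 ≈ 0.866900
step 6 [6y] bond c/1=3/50: DF=(287237/250000 − 3/50·(0.973900+0.954000+0.911400+0.885600+0.866900))/(1+3/50) = 103/125 ≈ 0.824000
step 7 [7y] bond c/1=9/400: DF=(467167/500000 − 9/400·(0.973900+0.954000+0.911400+0.885600+0.866900+0.824000))/(1+9/400) = 3973/5000 ≈ 0.794600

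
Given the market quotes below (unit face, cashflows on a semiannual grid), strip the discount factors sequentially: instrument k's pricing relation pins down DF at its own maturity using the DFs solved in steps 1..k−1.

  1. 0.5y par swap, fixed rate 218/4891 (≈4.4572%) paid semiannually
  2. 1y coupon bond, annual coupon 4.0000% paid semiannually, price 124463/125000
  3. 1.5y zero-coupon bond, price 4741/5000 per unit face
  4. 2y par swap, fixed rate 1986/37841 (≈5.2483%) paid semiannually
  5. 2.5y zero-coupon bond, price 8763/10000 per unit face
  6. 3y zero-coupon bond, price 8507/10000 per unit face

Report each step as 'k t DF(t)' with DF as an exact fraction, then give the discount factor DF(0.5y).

1 1/2 4891/5000
2 1 957/1000
3 3/2 4741/5000
4 2 9007/10000
5 5/2 8763/10000
6 3 8507/10000
DF(0.5y) = 4891/5000 ≈ 0.978200

step 1 [0.5y] swap r/2=109/4891: DF=(1 − 109/4891·(0))/(1+109/4891) = 4891/5000 ≈ 0.978200
step 2 [1y] bond c/2=1/50: DF=(124463/125000 − 1/50·(0.978200))/(1+1/50) = 957/1000 ≈ 0.957000
step 3 [1.5y] zero: DF = P = 4741/5000 ≈ 0.948200
step 4 [2y] swap r/2=993/37841: DF=(1 − 993/37841·(0.978200+0.957000+0.948200))/(1+993/37841) = 9007/10000 ≈ 0.900700
step 5 [2.5y] zero: DF = P = 8763/10000 ≈ 0.876300
step 6 [3y] zero: DF = P = 8507/10000 ≈ 0.850700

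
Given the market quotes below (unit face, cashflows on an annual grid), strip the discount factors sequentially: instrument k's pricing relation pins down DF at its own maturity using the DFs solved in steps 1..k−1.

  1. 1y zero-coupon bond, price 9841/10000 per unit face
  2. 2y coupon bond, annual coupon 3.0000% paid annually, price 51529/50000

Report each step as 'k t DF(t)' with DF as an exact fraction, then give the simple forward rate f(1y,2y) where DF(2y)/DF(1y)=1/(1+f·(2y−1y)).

step 1 [1y] zero: DF = P = 9841/10000 ≈ 0.984100
step 2 [2y] bond c/1=3/100: DF=(51529/50000 − 3/100·(0.984100))/(1+3/100) = 9719/10000 ≈ 0.971900

1 1 9841/10000
2 2 9719/10000
f(1y,2y) = ((9841/10000)/(9719/10000) − 1)/(1) = 122/9719 ≈ 1.2553%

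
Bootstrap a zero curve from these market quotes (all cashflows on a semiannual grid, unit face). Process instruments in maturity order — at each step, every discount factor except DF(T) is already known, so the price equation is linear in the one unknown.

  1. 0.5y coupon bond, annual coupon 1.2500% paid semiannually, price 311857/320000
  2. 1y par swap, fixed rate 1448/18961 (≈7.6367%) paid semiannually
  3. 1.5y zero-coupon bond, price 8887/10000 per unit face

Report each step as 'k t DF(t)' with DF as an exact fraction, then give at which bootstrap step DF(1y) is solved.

1 1/2 1937/2000
2 1 2319/2500
3 3/2 8887/10000
DF(1y) is solved at step 2

step 1 [0.5y] bond c/2=1/160: DF=(311857/320000 − 1/160·(0))/(1+1/160) = 1937/2000 ≈ 0.968500
step 2 [1y] swap r/2=724/18961: DF=(1 − 724/18961·(0.968500))/(1+724/18961) = 2319/2500 ≈ 0.927600
step 3 [1.5y] zero: DF = P = 8887/10000 ≈ 0.888700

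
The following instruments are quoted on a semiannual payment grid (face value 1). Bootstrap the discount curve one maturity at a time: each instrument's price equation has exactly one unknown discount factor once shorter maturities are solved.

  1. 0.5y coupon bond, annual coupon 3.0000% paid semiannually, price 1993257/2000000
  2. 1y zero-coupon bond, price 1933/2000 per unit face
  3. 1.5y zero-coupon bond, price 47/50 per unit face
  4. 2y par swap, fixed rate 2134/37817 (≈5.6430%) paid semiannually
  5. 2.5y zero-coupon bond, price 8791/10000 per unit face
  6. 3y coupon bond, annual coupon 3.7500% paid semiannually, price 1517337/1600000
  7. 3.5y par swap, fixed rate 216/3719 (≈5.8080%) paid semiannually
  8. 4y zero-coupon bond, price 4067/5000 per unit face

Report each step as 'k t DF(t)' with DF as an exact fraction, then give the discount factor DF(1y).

step 1 [0.5y] bond c/2=3/200: DF=(1993257/2000000 − 3/200·(0))/(1+3/200) = 9819/10000 ≈ 0.981900
step 2 [1y] zero: DF = P = 1933/2000 ≈ 0.966500
step 3 [1.5y] zero: DF = P = 47/50 ≈ 0.940000
step 4 [2y] swap r/2=1067/37817: DF=(1 − 1067/37817·(0.981900+0.966500+0.940000))/(1+1067/37817) = 8933/10000 ≈ 0.893300
step 5 [2.5y] zero: DF = P = 8791/10000 ≈ 0.879100
step 6 [3y] bond c/2=3/160: DF=(1517337/1600000 − 3/160·(0.981900+0.966500+0.940000+0.893300+0.879100))/(1+3/160) = 8451/10000 ≈ 0.845100
step 7 [3.5y] swap r/2=108/3719: DF=(1 − 108/3719·(0.981900+0.966500+0.940000+0.893300+0.879100+0.845100))/(1+108/3719) = 2041/2500 ≈ 0.816400
step 8 [4y] zero: DF = P = 4067/5000 ≈ 0.813400

1 1/2 9819/10000
2 1 1933/2000
3 3/2 47/50
4 2 8933/10000
5 5/2 8791/10000
6 3 8451/10000
7 7/2 2041/2500
8 4 4067/5000
DF(1y) = 1933/2000 ≈ 0.966500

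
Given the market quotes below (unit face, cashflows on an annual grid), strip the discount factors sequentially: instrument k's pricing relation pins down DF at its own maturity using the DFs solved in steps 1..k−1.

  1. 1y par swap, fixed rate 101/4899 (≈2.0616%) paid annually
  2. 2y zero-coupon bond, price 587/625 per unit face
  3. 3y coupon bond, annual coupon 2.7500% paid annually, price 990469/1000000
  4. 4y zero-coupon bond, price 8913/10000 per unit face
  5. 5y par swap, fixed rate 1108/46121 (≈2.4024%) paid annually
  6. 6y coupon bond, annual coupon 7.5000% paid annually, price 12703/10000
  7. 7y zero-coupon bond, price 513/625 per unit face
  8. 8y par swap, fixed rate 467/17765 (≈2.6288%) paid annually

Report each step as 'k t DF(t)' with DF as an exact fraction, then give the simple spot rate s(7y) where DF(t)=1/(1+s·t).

1 1 4899/5000
2 2 587/625
3 3 4563/5000
4 4 8913/10000
5 5 2223/2500
6 6 8599/10000
7 7 513/625
8 8 2033/2500
s(7y) = (1/(513/625) − 1)/(7) = 16/513 ≈ 3.1189%

step 1 [1y] swap r/1=101/4899: DF=(1 − 101/4899·(0))/(1+101/4899) = 4899/5000 ≈ 0.979800
step 2 [2y] zero: DF = P = 587/625 ≈ 0.939200
step 3 [3y] bond c/1=11/400: DF=(990469/1000000 − 11/400·(0.979800+0.939200))/(1+11/400) = 4563/5000 ≈ 0.912600
step 4 [4y] zero: DF = P = 8913/10000 ≈ 0.891300
step 5 [5y] swap r/1=1108/46121: DF=(1 − 1108/46121·(0.979800+0.939200+0.912600+0.891300))/(1+1108/46121) = 2223/2500 ≈ 0.889200
step 6 [6y] bond c/1=3/40: DF=(12703/10000 − 3/40·(0.979800+0.939200+0.912600+0.891300+0.889200))/(1+3/40) = 8599/10000 ≈ 0.859900
step 7 [7y] zero: DF = P = 513/625 ≈ 0.820800
step 8 [8y] swap r/1=467/17765: DF=(1 − 467/17765·(0.979800+0.939200+0.912600+0.891300+0.889200+0.859900+0.820800))/(1+467/17765) = 2033/2500 ≈ 0.813200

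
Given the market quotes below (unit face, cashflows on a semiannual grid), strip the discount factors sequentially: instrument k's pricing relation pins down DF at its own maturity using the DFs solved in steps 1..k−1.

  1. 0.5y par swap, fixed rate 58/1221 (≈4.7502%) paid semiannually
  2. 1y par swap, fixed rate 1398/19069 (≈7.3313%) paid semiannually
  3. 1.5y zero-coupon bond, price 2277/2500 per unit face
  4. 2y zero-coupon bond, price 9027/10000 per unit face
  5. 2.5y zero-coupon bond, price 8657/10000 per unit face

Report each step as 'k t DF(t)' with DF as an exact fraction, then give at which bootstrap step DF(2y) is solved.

step 1 [0.5y] swap r/2=29/1221: DF=(1 − 29/1221·(0))/(1+29/1221) = 1221/1250 ≈ 0.976800
step 2 [1y] swap r/2=699/19069: DF=(1 − 699/19069·(0.976800))/(1+699/19069) = 9301/10000 ≈ 0.930100
step 3 [1.5y] zero: DF = P = 2277/2500 ≈ 0.910800
step 4 [2y] zero: DF = P = 9027/10000 ≈ 0.902700
step 5 [2.5y] zero: DF = P = 8657/10000 ≈ 0.865700

1 1/2 1221/1250
2 1 9301/10000
3 3/2 2277/2500
4 2 9027/10000
5 5/2 8657/10000
DF(2y) is solved at step 4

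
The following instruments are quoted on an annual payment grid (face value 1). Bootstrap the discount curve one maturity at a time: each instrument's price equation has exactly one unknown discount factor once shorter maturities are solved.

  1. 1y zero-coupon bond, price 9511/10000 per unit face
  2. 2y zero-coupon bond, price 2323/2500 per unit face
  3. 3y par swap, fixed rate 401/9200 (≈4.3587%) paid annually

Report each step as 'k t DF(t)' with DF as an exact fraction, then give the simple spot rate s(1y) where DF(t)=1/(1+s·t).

1 1 9511/10000
2 2 2323/2500
3 3 8797/10000
s(1y) = (1/(9511/10000) − 1)/(1) = 489/9511 ≈ 5.1414%

step 1 [1y] zero: DF = P = 9511/10000 ≈ 0.951100
step 2 [2y] zero: DF = P = 2323/2500 ≈ 0.929200
step 3 [3y] swap r/1=401/9200: DF=(1 − 401/9200·(0.951100+0.929200))/(1+401/9200) = 8797/10000 ≈ 0.879700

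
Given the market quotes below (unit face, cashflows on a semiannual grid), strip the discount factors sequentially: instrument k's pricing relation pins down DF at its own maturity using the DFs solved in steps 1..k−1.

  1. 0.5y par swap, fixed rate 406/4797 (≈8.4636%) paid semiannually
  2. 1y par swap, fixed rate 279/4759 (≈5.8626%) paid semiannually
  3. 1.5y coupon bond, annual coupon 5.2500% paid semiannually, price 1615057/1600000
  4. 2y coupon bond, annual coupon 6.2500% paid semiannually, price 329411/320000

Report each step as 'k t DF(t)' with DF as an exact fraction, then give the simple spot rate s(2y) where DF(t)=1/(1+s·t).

1 1/2 4797/5000
2 1 4721/5000
3 3/2 9349/10000
4 2 4561/5000
s(2y) = (1/(4561/5000) − 1)/(2) = 439/9122 ≈ 4.8125%

step 1 [0.5y] swap r/2=203/4797: DF=(1 − 203/4797·(0))/(1+203/4797) = 4797/5000 ≈ 0.959400
step 2 [1y] swap r/2=279/9518: DF=(1 − 279/9518·(0.959400))/(1+279/9518) = 4721/5000 ≈ 0.944200
step 3 [1.5y] bond c/2=21/800: DF=(1615057/1600000 − 21/800·(0.959400+0.944200))/(1+21/800) = 9349/10000 ≈ 0.934900
step 4 [2y] bond c/2=1/32: DF=(329411/320000 − 1/32·(0.959400+0.944200+0.934900))/(1+1/32) = 4561/5000 ≈ 0.912200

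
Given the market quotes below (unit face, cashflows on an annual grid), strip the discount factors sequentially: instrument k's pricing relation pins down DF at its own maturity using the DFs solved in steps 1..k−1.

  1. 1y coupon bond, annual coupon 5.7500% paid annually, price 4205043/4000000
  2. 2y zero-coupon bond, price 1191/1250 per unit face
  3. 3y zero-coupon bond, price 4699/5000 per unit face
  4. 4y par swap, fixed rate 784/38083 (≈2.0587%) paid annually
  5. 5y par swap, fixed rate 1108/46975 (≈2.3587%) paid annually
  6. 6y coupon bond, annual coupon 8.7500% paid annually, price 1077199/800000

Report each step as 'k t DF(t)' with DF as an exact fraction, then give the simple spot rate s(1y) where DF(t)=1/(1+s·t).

step 1 [1y] bond c/1=23/400: DF=(4205043/4000000 − 23/400·(0))/(1+23/400) = 9941/10000 ≈ 0.994100
step 2 [2y] zero: DF = P = 1191/1250 ≈ 0.952800
step 3 [3y] zero: DF = P = 4699/5000 ≈ 0.939800
step 4 [4y] swap r/1=784/38083: DF=(1 − 784/38083·(0.994100+0.952800+0.939800))/(1+784/38083) = 576/625 ≈ 0.921600
step 5 [5y] swap r/1=1108/46975: DF=(1 − 1108/46975·(0.994100+0.952800+0.939800+0.921600))/(1+1108/46975) = 2223/2500 ≈ 0.889200
step 6 [6y] bond c/1=7/80: DF=(1077199/800000 − 7/80·(0.994100+0.952800+0.939800+0.921600+0.889200))/(1+7/80) = 4301/5000 ≈ 0.860200

1 1 9941/10000
2 2 1191/1250
3 3 4699/5000
4 4 576/625
5 5 2223/2500
6 6 4301/5000
s(1y) = (1/(9941/10000) − 1)/(1) = 59/9941 ≈ 0.5935%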